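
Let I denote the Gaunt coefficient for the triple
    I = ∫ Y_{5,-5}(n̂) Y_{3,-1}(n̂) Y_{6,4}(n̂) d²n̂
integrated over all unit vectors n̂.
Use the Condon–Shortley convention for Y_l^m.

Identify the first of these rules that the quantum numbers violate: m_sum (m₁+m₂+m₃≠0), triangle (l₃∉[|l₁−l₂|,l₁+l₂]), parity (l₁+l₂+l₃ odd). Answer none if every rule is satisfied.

m₁+m₂+m₃ = -5 − 1 + 4 = -2  ✗
triangle: |5−3|=2 ≤ l₃=6 ≤ 5+3=8
parity: l₁+l₂+l₃ = 14 is even

m_sum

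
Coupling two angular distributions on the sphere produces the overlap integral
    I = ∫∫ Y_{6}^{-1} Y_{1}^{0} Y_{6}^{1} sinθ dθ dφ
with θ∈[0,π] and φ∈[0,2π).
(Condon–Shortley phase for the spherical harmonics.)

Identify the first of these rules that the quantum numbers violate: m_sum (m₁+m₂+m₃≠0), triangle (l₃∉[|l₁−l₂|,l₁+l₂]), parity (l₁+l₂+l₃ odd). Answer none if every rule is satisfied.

m₁+m₂+m₃ = -1 + 0 + 1 = 0  ✓
triangle: |6−1|=5 ≤ l₃=6 ≤ 6+1=7  ✓
parity: l₁+l₂+l₃ = 13 is odd  ✗

parity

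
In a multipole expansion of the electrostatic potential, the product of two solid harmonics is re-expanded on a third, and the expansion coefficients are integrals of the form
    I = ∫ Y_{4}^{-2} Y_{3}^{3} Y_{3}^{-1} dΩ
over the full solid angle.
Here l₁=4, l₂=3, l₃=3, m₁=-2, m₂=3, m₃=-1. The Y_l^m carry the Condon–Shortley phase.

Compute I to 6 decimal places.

-0.188451

m-sum 0 ✓  L=10 even ✓  1≤3≤7 ✓
Π(2lᵢ+1) = 9×7×7 = 441
triangle coeff Δ(4,3,3) = 1/34650
Σ_t [1,3]: t=1:−1/72 t=2:+1/16 t=3:−1/72 = 5/144
(3j)²=2/77 [(4 3 3; 0 0 0)], sign=-1
Σ_t [4,4]: t=4:+1/192 = 1/192
(3j)²=3/77 [(4 3 3; -2 3 -1)], sign=+1
⇒ 4πI² = 54/121
I = (-1)√(54/121/(4π)) = -0.18845135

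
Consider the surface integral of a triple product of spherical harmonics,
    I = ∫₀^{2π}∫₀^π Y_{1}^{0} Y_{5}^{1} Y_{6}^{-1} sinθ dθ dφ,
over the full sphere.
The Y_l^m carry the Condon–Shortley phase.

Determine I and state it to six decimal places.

-0.241725

Rules hold: Σm=0, L=12 even, 4≤6≤6.
N = 3·11·13 = 429
Δ = 0!·2!·10!/13! = 1/858
Racah Σ t=0..0: t=0:+1/14400 = 1/14400
⇒ 3j(1 5 6; 0 0 0)² = 6/143, sgn +1
Racah Σ t=0..0: t=0:+1/17280 = 1/17280
⇒ 3j(1 5 6; 0 1 -1)² = 35/858, sgn -1
4πI² = N·(3j₀)²·(3jₘ)² = 105/143
I = -1·√(0.734266/4π) = -0.24172507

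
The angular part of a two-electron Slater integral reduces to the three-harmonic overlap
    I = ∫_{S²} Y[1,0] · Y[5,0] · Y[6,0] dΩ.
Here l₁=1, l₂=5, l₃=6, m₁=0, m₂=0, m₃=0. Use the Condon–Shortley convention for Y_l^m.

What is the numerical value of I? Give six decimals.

0.245154

Rules hold: Σm=0, L=12 even, 4≤6≤6.
N = 3·11·13 = 429
Δ = 0!·2!·10!/13! = 1/858
Racah Σ t=0..0: t=0:+1/14400 = 1/14400
⇒ 3j(1 5 6; 0 0 0)² = 6/143, sgn +1
(m-triple is (0,0,0) — same symbol as above.)
4πI² = N·(3j₀)²·(3jₘ)² = 108/143
I = +1·√(0.755245/4π) = 0.24515397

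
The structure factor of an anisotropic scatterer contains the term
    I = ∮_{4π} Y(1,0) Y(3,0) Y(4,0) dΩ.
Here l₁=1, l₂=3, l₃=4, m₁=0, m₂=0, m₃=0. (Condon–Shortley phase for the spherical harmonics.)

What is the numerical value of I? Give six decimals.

Rules hold: Σm=0, L=8 even, 2≤4≤4.
N = 3·7·9 = 189
Δ = 0!·2!·6!/9! = 1/252
Racah Σ t=0..0: t=0:+1/36 = 1/36
⇒ 3j(1 3 4; 0 0 0)² = 4/63, sgn +1
(m-triple is (0,0,0) — same symbol as above.)
4πI² = N·(3j₀)²·(3jₘ)² = 16/21
I = +1·√(0.761905/4π) = 0.24623252

0.246233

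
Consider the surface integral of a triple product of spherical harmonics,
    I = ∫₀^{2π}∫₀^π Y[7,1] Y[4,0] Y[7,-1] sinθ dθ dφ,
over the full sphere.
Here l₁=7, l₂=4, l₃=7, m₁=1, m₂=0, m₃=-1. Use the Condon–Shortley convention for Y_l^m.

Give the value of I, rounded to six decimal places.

Rules hold: Σm=0, L=18 even, 3≤7≤11.
N = 15·9·15 = 2025
Δ = 4!·10!·4!/19! = 1/58198140
Racah Σ t=0..4: t=0:+1/17418240 t=1:−1/622080 t=2:+1/230400 t=3:−1/622080 t=4:+1/17418240 = 1/806400
⇒ 3j(7 4 7; 0 0 0)² = 2268/230945, sgn -1
Racah Σ t=0..4: t=0:+1/9953280 t=1:−1/518400 t=2:+1/276480 t=3:−1/1088640 t=4:+1/46448640 = 23/25804800
⇒ 3j(7 4 7; 1 0 -1)² = 42849/6466460, sgn +1
4πI² = N·(3j₀)²·(3jₘ)² = 281132289/2133423721
I = -1·√(0.131775/4π) = -0.10240281

-0.102403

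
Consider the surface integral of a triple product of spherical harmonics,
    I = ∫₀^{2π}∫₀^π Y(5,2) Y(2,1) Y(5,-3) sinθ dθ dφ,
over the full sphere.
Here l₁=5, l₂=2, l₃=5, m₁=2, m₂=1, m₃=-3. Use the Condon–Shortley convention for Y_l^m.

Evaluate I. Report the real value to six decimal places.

-0.161739

m-sum 0 ✓  L=12 even ✓  3≤5≤7 ✓
Π(2lᵢ+1) = 11×5×11 = 605
triangle coeff Δ(5,2,5) = 1/38610
Σ_t [0,2]: t=0:+1/2880 t=1:−1/576 t=2:+1/2880 = -1/960
(3j)²=10/429 [(5 2 5; 0 0 0)], sign=+1
Σ_t [1,2]: t=1:−1/2880 t=2:+1/10080 = -1/4032
(3j)²=10/429 [(5 2 5; 2 1 -3)], sign=-1
⇒ 4πI² = 500/1521
I = (-1)√(500/1521/(4π)) = -0.16173926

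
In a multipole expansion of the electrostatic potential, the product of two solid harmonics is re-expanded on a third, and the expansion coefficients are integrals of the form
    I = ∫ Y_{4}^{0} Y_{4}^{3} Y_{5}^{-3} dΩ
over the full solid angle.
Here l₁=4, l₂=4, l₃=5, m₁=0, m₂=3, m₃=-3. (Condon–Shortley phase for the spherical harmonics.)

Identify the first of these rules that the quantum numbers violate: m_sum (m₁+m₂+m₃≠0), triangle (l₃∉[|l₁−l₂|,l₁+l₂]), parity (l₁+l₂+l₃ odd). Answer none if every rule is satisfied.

azimuthal sum: 0 + 3 − 3 = 0  ✓
0 ≤ 5 ≤ 8 (triangle on l)  ✓
L = 4 + 4 + 5 = 13 (odd)  ✗

parity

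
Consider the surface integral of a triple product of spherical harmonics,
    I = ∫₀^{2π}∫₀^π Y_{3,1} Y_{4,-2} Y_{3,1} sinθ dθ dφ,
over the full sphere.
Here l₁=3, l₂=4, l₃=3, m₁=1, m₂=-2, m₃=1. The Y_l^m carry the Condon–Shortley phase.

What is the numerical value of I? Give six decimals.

m-sum 0 ✓  L=10 even ✓  1≤3≤7 ✓
Π(2lᵢ+1) = 7×9×7 = 441
triangle coeff Δ(3,4,3) = 1/34650
Σ_t [1,3]: t=1:−1/72 t=2:+1/16 t=3:−1/72 = 5/144
(3j)²=2/77 [(3 4 3; 0 0 0)], sign=-1
Σ_t [0,2]: t=0:+1/192 t=1:−1/36 t=2:+1/192 = -5/288
(3j)²=20/693 [(3 4 3; 1 -2 1)], sign=-1
⇒ 4πI² = 40/121
I = (+1)√(40/121/(4π)) = 0.16219310

0.162193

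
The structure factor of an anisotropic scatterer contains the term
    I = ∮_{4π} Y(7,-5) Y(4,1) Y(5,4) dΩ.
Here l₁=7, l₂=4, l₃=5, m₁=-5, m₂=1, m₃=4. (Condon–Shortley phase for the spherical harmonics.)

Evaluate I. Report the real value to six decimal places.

0.077064

m-sum 0 ✓  L=16 even ✓  3≤5≤11 ✓
Π(2lᵢ+1) = 15×9×11 = 1485
triangle coeff Δ(7,4,5) = 1/6126120
Σ_t [2,4]: t=2:+1/69120 t=3:−1/20736 t=4:+1/69120 = -1/51840
(3j)²=280/21879 [(7 4 5; 0 0 0)], sign=+1
Σ_t [4,5]: t=4:+1/1935360 t=5:−1/1209600 = -1/3225600
(3j)²=243/61880 [(7 4 5; -5 1 4)], sign=+1
⇒ 4πI² = 3645/48841
I = (+1)√(3645/48841/(4π)) = 0.07706400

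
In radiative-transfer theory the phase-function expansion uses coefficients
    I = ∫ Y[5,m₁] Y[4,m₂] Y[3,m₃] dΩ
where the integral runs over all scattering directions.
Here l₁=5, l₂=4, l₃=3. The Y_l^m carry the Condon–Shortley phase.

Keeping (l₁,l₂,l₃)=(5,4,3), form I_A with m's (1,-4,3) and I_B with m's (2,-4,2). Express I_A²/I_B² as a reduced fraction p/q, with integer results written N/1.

Same 5,4,3: normalisation and zero-m 3j drop out of the ratio.
A: Δ: 6! 4! 2! / 13! → 1/180180; sum: t=0:+1/34560 = 1/34560; 3j²(5 4 3; 1 -4 3) = Δ·Π!·Σ² = 1/429  (sign +1)
B: Δ: 6! 4! 2! / 13! → 1/180180; sum: t=0:+1/8640 = 1/8640; 3j²(5 4 3; 2 -4 2) = Δ·Π!·Σ² = 14/1287  (sign -1)
I_A²/I_B² = (1/429)/(14/1287) = 3/14

3/14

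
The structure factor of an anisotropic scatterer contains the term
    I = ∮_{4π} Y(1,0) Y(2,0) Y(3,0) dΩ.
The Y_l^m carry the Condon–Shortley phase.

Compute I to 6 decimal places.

0.247767

Checks pass: Σm=0; 6 even; l₃=3∈[1,3].
(2·1+1)(2·2+1)(2·3+1) = 105
Δ: 0! 2! 4! / 7! → 1/105
sum: t=0:+1/4 = 1/4
3j²(1 2 3; 0 0 0) = Δ·Π!·Σ² = 3/35  (sign -1)
(m-triple is (0,0,0) — same symbol as above.)
combine: 4πI² = 105·3/35·3/35 = 27/35
take √, sign +1: I = 0.24776670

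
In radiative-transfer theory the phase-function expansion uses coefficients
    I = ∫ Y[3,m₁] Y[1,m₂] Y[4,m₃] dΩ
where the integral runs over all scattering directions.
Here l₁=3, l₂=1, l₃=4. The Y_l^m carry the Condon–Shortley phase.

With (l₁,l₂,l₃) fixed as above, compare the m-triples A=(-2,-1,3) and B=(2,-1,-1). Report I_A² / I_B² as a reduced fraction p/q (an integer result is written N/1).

7/1

l's match ⇒ only the (l;m) 3-j factors differ between A and B.
A: triangle coeff Δ(3,1,4) = 1/252; Σ_t [0,0]: t=0:+1/240 = 1/240; (3j)²=1/12 [(3 1 4; -2 -1 3)], sign=-1
B: triangle coeff Δ(3,1,4) = 1/252; Σ_t [0,0]: t=0:+1/240 = 1/240; (3j)²=1/84 [(3 1 4; 2 -1 -1)], sign=-1
I_A²/I_B² = (1/12)/(1/84) = 7/1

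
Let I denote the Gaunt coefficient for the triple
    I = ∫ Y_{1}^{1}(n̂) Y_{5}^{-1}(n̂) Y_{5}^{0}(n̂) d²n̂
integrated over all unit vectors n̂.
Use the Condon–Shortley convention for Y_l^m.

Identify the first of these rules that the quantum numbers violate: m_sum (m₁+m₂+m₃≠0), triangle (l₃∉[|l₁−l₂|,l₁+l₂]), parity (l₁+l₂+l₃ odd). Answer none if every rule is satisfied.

m₁+m₂+m₃ = 1 − 1 + 0 = 0  ✓
triangle: |1−5|=4 ≤ l₃=5 ≤ 1+5=6  ✓
parity: l₁+l₂+l₃ = 11 is odd  ✗

parity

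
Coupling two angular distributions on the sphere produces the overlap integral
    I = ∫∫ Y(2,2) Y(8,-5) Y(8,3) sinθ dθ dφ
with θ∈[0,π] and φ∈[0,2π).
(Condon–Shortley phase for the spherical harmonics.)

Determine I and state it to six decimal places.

Rules hold: Σm=0, L=18 even, 6≤8≤10.
N = 5·17·17 = 1445
Δ = 2!·2!·14!/19! = 1/348840
Racah Σ t=0..2: t=0:+1/116121600 t=1:−1/25401600 t=2:+1/116121600 = -1/45158400
⇒ 3j(2 8 8; 0 0 0)² = 24/1615, sgn -1
Racah Σ t=0..0: t=0:+1/958003200 = 1/958003200
⇒ 3j(2 8 8; 2 -5 3)² = 13/969, sgn -1
4πI² = N·(3j₀)²·(3jₘ)² = 104/361
I = +1·√(0.288089/4π) = 0.15141125

0.151411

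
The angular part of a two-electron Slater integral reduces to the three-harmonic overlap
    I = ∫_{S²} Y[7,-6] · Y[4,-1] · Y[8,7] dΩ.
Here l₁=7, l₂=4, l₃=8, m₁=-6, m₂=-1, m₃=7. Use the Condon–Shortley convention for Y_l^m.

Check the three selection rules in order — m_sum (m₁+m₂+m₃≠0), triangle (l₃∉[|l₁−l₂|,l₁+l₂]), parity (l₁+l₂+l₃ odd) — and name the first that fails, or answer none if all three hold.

Σmᵢ = 0  ✓
l₃∈[|l₁−l₂|,l₁+l₂]=[3,11], have l₃=8  ✓
Σlᵢ = 19 ⇒ odd  ✗

parity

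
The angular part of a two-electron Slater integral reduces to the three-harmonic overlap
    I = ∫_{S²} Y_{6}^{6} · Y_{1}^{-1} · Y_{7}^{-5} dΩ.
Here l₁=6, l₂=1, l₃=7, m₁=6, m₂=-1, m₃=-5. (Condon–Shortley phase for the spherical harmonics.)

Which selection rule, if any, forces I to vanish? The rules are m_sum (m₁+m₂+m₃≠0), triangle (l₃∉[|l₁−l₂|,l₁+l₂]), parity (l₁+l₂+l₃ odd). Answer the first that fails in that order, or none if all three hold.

none

Σmᵢ = 0  ✓
l₃∈[|l₁−l₂|,l₁+l₂]=[5,7], have l₃=7  ✓
Σlᵢ = 14 ⇒ even  ✓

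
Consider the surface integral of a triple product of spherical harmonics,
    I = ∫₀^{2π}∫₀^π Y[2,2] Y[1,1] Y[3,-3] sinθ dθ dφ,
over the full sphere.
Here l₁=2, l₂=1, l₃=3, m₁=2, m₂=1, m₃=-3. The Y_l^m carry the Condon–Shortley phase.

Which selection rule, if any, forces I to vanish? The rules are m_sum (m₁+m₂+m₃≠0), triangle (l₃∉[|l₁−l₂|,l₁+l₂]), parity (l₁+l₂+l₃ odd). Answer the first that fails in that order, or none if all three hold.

azimuthal sum: 2 + 1 − 3 = 0  ✓
1 ≤ 3 ≤ 3 (triangle on l)  ✓
L = 2 + 1 + 3 = 6 (even)  ✓

none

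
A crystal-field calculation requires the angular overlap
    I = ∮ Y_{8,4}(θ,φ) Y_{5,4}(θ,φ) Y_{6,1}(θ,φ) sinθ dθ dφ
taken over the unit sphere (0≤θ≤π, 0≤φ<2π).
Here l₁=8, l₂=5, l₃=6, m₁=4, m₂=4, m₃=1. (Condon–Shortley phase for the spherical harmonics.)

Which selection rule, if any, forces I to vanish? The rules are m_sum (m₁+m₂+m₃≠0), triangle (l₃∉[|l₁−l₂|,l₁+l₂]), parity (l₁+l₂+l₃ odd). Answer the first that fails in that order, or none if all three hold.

Σmᵢ = 9  ✗
l₃∈[|l₁−l₂|,l₁+l₂]=[3,13], have l₃=6
Σlᵢ = 19 ⇒ odd

m_sum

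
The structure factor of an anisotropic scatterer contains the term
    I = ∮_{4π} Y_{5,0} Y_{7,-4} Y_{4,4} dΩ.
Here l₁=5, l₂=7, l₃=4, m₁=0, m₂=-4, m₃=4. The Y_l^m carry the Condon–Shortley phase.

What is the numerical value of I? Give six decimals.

Rules hold: Σm=0, L=16 even, 2≤4≤12.
N = 11·15·9 = 1485
Δ = 8!·2!·6!/17! = 1/6126120
Racah Σ t=3..5: t=3:−1/69120 t=4:+1/20736 t=5:−1/69120 = 1/51840
⇒ 3j(5 7 4; 0 0 0)² = 280/21879, sgn +1
Racah Σ t=3..3: t=3:−1/1036800 = -1/1036800
⇒ 3j(5 7 4; 0 -4 4)² = 14/663, sgn -1
4πI² = N·(3j₀)²·(3jₘ)² = 19600/48841
I = -1·√(0.401302/4π) = -0.17870258

-0.178703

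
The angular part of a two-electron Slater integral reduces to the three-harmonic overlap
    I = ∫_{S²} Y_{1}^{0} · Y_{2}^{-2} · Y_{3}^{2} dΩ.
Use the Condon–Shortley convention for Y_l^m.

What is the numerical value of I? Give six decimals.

0.184674

m-sum 0 ✓  L=6 even ✓  1≤3≤3 ✓
Π(2lᵢ+1) = 3×5×7 = 105
triangle coeff Δ(1,2,3) = 1/105
Σ_t [0,0]: t=0:+1/4 = 1/4
(3j)²=3/35 [(1 2 3; 0 0 0)], sign=-1
Σ_t [0,0]: t=0:+1/24 = 1/24
(3j)²=1/21 [(1 2 3; 0 -2 2)], sign=-1
⇒ 4πI² = 3/7
I = (+1)√(3/7/(4π)) = 0.18467439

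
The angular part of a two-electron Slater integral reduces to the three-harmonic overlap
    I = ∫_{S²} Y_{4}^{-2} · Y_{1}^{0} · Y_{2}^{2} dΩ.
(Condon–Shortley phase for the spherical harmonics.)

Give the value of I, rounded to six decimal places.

0.000000

l₃=2 ∉ [3,5] — triangle fails ⇒ I = 0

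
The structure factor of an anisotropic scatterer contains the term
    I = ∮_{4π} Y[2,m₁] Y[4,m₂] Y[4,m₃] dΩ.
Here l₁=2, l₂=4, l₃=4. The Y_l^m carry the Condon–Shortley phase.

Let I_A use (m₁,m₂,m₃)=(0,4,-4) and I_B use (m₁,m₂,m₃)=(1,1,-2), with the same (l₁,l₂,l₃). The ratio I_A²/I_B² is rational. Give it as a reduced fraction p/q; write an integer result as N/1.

Shared (l₁,l₂,l₃)=(2,4,4): N and (l;000)² cancel in I_A²/I_B².
A: Δ = 2!·2!·6!/11! = 1/13860; Racah Σ t=2..2: t=2:+1/2880 = 1/2880; ⇒ 3j(2 4 4; 0 4 -4)² = 28/495, sgn +1
B: Δ = 2!·2!·6!/11! = 1/13860; Racah Σ t=0..1: t=0:+1/240 t=1:−1/96 = -1/160; ⇒ 3j(2 4 4; 1 1 -2)² = 27/1540, sgn -1
I_A²/I_B² = (28/495)/(27/1540) = 784/243

784/243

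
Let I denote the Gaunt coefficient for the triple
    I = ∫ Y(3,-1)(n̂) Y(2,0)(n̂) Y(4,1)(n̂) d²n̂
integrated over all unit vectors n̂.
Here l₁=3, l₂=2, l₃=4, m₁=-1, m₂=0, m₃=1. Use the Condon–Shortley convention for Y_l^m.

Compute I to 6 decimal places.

0.000000

l₁+l₂+l₃=9 is odd: 3j(l;000)=0 ⇒ I=0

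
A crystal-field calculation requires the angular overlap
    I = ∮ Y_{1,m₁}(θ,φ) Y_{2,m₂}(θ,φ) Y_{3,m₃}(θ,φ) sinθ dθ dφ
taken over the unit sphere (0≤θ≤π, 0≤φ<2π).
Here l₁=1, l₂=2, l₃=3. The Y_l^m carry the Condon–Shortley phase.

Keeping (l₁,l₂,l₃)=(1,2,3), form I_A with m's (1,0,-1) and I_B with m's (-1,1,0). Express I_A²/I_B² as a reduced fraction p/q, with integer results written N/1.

2/1

Same 1,2,3: normalisation and zero-m 3j drop out of the ratio.
A: Δ: 0! 2! 4! / 7! → 1/105; sum: t=0:+1/8 = 1/8; 3j²(1 2 3; 1 0 -1) = Δ·Π!·Σ² = 2/35  (sign +1)
B: Δ: 0! 2! 4! / 7! → 1/105; sum: t=0:+1/12 = 1/12; 3j²(1 2 3; -1 1 0) = Δ·Π!·Σ² = 1/35  (sign -1)
I_A²/I_B² = (2/35)/(1/35) = 2/1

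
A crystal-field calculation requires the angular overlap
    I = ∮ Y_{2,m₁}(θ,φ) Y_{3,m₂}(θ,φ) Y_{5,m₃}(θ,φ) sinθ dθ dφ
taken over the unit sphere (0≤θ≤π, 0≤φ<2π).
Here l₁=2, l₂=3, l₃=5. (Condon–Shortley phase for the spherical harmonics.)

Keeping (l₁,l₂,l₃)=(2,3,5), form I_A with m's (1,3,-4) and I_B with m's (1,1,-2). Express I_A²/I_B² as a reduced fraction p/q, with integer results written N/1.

Same 2,3,5: normalisation and zero-m 3j drop out of the ratio.
A: Δ: 0! 4! 6! / 11! → 1/2310; sum: t=0:+1/4320 = 1/4320; 3j²(2 3 5; 1 3 -4) = Δ·Π!·Σ² = 2/55  (sign -1)
B: Δ: 0! 4! 6! / 11! → 1/2310; sum: t=0:+1/288 = 1/288; 3j²(2 3 5; 1 1 -2) = Δ·Π!·Σ² = 1/22  (sign -1)
I_A²/I_B² = (2/55)/(1/22) = 4/5

4/5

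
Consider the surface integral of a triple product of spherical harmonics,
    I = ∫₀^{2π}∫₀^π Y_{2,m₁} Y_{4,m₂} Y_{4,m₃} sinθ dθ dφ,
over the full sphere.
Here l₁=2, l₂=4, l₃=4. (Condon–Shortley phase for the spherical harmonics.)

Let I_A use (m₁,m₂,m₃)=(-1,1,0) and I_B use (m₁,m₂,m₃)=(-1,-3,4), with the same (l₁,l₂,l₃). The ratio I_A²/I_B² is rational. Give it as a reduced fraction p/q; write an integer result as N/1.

l's match ⇒ only the (l;m) 3-j factors differ between A and B.
A: triangle coeff Δ(2,4,4) = 1/13860; Σ_t [1,2]: t=1:−1/96 t=2:+1/72 = 1/288; (3j)²=1/462 [(2 4 4; -1 1 0)], sign=+1
B: triangle coeff Δ(2,4,4) = 1/13860; Σ_t [1,1]: t=1:−1/1440 = -1/1440; (3j)²=7/165 [(2 4 4; -1 -3 4)], sign=-1
I_A²/I_B² = (1/462)/(7/165) = 5/98

5/98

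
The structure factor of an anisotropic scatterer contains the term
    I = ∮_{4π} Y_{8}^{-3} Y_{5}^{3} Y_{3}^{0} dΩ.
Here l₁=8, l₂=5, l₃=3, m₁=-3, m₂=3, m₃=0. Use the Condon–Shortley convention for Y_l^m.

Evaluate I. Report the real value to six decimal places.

-0.170538

m-sum 0 ✓  L=16 even ✓  3≤3≤13 ✓
Π(2lᵢ+1) = 17×11×7 = 1309
triangle coeff Δ(8,5,3) = 1/136136
Σ_t [5,5]: t=5:−1/518400 = -1/518400
(3j)²=56/2431 [(8 5 3; 0 0 0)], sign=+1
Σ_t [8,8]: t=8:+1/2903040 = 1/2903040
(3j)²=75/6188 [(8 5 3; -3 3 0)], sign=-1
⇒ 4πI² = 1050/2873
I = (-1)√(1050/2873/(4π)) = -0.17053829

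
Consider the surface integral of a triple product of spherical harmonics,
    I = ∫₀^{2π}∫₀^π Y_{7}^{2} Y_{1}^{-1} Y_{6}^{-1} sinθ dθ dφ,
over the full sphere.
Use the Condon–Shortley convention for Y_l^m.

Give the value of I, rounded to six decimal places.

Checks pass: Σm=0; 14 even; l₃=6∈[6,8].
(2·7+1)(2·1+1)(2·6+1) = 585
Δ: 2! 12! 0! / 15! → 1/1365
sum: t=1:−1/518400 = -1/518400
3j²(7 1 6; 0 0 0) = Δ·Π!·Σ² = 7/195  (sign -1)
sum: t=0:+1/1209600 = 1/1209600
3j²(7 1 6; 2 -1 -1) = Δ·Π!·Σ² = 12/455  (sign -1)
combine: 4πI² = 585·7/195·12/455 = 36/65
take √, sign +1: I = 0.20993732

0.209937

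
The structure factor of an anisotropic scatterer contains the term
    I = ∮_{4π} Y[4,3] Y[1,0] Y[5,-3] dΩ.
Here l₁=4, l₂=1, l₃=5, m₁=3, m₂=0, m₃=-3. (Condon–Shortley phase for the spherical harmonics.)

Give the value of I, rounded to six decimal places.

-0.196426

Rules hold: Σm=0, L=10 even, 3≤5≤5.
N = 9·3·11 = 297
Δ = 0!·8!·2!/11! = 1/495
Racah Σ t=0..0: t=0:+1/576 = 1/576
⇒ 3j(4 1 5; 0 0 0)² = 5/99, sgn -1
Racah Σ t=0..0: t=0:+1/5040 = 1/5040
⇒ 3j(4 1 5; 3 0 -3)² = 16/495, sgn +1
4πI² = N·(3j₀)²·(3jₘ)² = 16/33
I = -1·√(0.484848/4π) = -0.19642560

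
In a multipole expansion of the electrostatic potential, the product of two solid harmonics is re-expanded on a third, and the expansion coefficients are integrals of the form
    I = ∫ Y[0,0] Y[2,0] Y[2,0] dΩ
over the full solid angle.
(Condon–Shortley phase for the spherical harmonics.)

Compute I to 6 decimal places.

0.282095

m-sum 0 ✓  L=4 even ✓  2≤2≤2 ✓
Π(2lᵢ+1) = 1×5×5 = 25
triangle coeff Δ(0,2,2) = 1/5
Σ_t [0,0]: t=0:+1/4 = 1/4
(3j)²=1/5 [(0 2 2; 0 0 0)], sign=+1
(m-triple is (0,0,0) — same symbol as above.)
⇒ 4πI² = 1/1
I = (+1)√(1/1/(4π)) = 0.28209479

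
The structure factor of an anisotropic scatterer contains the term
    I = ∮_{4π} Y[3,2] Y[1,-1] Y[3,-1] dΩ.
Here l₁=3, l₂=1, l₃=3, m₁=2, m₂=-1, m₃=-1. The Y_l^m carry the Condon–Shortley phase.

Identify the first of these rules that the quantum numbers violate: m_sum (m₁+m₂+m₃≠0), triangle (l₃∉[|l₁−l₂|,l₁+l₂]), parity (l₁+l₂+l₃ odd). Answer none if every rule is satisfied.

Σmᵢ = 0  ✓
l₃∈[|l₁−l₂|,l₁+l₂]=[2,4], have l₃=3  ✓
Σlᵢ = 7 ⇒ odd  ✗

parity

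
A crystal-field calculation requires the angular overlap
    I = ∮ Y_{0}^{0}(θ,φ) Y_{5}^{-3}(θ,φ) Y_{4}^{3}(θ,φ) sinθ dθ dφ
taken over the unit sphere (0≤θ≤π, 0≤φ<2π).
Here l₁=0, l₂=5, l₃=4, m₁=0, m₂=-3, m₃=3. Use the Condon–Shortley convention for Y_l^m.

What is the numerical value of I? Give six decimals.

triangle: need 5≤l₃≤5, have 4; I=0

0.000000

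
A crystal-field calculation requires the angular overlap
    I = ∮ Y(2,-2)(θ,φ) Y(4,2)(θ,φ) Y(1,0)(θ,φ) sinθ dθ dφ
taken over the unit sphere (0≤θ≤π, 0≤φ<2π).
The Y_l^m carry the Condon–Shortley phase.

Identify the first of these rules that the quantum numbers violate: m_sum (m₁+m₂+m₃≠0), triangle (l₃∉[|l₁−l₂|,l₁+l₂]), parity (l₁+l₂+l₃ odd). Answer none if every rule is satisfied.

azimuthal sum: -2 + 2 + 0 = 0  ✓
2 ≤ 1 ≤ 6 (triangle on l)  ✗
L = 2 + 4 + 1 = 7 (odd)

triangle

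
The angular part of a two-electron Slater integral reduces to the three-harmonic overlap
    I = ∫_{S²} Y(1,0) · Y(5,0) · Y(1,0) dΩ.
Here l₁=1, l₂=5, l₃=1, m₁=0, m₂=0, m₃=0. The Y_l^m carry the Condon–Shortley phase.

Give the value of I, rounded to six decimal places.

0.000000

triangle: need 4≤l₃≤6, have 1; I=0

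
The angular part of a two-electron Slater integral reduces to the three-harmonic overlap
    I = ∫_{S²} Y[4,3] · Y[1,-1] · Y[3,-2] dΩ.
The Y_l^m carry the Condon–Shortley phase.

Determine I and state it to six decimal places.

Checks pass: Σm=0; 8 even; l₃=3∈[3,5].
(2·4+1)(2·1+1)(2·3+1) = 189
Δ: 2! 6! 0! / 9! → 1/252
sum: t=1:−1/36 = -1/36
3j²(4 1 3; 0 0 0) = Δ·Π!·Σ² = 4/63  (sign +1)
sum: t=0:+1/240 = 1/240
3j²(4 1 3; 3 -1 -2) = Δ·Π!·Σ² = 1/12  (sign -1)
combine: 4πI² = 189·4/63·1/12 = 1/1
take √, sign -1: I = -0.28209479

-0.282095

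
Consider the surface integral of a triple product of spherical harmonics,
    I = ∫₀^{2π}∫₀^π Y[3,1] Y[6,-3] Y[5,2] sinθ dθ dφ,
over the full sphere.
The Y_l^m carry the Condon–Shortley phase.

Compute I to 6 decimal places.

m-sum 0 ✓  L=14 even ✓  3≤5≤9 ✓
Π(2lᵢ+1) = 7×13×11 = 1001
triangle coeff Δ(3,6,5) = 1/675675
Σ_t [1,3]: t=1:−1/8640 t=2:+1/2304 t=3:−1/8640 = 7/34560
(3j)²=7/429 [(3 6 5; 0 0 0)], sign=-1
Σ_t [0,2]: t=0:+1/34560 t=1:−1/8640 t=2:+1/40320 = -1/16128
(3j)²=18/1001 [(3 6 5; 1 -3 2)], sign=+1
⇒ 4πI² = 42/143
I = (-1)√(42/143/(4π)) = -0.15288036

-0.152880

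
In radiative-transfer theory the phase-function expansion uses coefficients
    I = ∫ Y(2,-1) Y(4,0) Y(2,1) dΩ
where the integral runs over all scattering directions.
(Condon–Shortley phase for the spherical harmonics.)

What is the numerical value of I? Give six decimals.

m-sum 0 ✓  L=8 even ✓  2≤2≤6 ✓
Π(2lᵢ+1) = 5×9×5 = 225
triangle coeff Δ(2,4,2) = 1/630
Σ_t [2,2]: t=2:+1/16 = 1/16
(3j)²=2/35 [(2 4 2; 0 0 0)], sign=+1
Σ_t [3,3]: t=3:−1/36 = -1/36
(3j)²=8/315 [(2 4 2; -1 0 1)], sign=+1
⇒ 4πI² = 16/49
I = (+1)√(16/49/(4π)) = 0.16119702

0.161197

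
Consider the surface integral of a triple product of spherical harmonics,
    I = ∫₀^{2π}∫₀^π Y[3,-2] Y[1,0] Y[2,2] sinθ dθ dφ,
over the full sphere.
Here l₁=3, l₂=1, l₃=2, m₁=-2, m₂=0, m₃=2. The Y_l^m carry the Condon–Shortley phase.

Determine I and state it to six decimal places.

Checks pass: Σm=0; 6 even; l₃=2∈[2,4].
(2·3+1)(2·1+1)(2·2+1) = 105
Δ: 2! 4! 0! / 7! → 1/105
sum: t=1:−1/4 = -1/4
3j²(3 1 2; 0 0 0) = Δ·Π!·Σ² = 3/35  (sign -1)
sum: t=1:−1/24 = -1/24
3j²(3 1 2; -2 0 2) = Δ·Π!·Σ² = 1/21  (sign -1)
combine: 4πI² = 105·3/35·1/21 = 3/7
take √, sign +1: I = 0.18467439

0.184674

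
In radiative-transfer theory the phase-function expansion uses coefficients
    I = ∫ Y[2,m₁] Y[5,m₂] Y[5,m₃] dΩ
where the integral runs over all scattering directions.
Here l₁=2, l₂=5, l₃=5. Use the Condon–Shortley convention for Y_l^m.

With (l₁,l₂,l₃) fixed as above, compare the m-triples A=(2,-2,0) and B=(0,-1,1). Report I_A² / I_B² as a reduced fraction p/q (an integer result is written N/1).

Shared (l₁,l₂,l₃)=(2,5,5): N and (l;000)² cancel in I_A²/I_B².
A: Δ = 2!·2!·8!/13! = 1/38610; Racah Σ t=0..0: t=0:+1/2880 = 1/2880; ⇒ 3j(2 5 5; 2 -2 0)² = 14/429, sgn -1
B: Δ = 2!·2!·8!/13! = 1/38610; Racah Σ t=0..2: t=0:+1/2304 t=1:−1/720 t=2:+1/5760 = -1/1280; ⇒ 3j(2 5 5; 0 -1 1)² = 27/1430, sgn -1
I_A²/I_B² = (14/429)/(27/1430) = 140/81

140/81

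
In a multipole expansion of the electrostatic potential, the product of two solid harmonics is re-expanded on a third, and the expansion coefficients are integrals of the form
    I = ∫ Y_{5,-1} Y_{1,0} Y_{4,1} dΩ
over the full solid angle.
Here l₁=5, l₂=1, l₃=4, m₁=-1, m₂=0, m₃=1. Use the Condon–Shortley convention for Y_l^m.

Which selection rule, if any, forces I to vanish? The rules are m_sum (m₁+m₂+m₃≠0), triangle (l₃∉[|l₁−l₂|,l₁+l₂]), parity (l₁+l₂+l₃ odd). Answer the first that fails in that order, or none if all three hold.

azimuthal sum: -1 + 0 + 1 = 0  ✓
4 ≤ 4 ≤ 6 (triangle on l)  ✓
L = 5 + 1 + 4 = 10 (even)  ✓

none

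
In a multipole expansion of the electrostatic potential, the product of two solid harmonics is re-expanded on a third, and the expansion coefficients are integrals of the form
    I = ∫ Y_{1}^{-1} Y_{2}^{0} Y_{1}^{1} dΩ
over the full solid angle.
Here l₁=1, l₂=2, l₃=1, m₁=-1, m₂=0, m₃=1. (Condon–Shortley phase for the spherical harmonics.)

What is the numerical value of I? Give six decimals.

m-sum 0 ✓  L=4 even ✓  1≤1≤3 ✓
Π(2lᵢ+1) = 3×5×3 = 45
triangle coeff Δ(1,2,1) = 1/30
Σ_t [1,1]: t=1:−1/1 = -1/1
(3j)²=2/15 [(1 2 1; 0 0 0)], sign=+1
Σ_t [2,2]: t=2:+1/4 = 1/4
(3j)²=1/30 [(1 2 1; -1 0 1)], sign=+1
⇒ 4πI² = 1/5
I = (+1)√(1/5/(4π)) = 0.12615663

0.126157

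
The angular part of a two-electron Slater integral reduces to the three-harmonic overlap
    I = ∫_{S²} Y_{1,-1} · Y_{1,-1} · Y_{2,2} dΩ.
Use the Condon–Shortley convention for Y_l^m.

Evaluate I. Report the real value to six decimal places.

0.309019

m-sum 0 ✓  L=4 even ✓  0≤2≤2 ✓
Π(2lᵢ+1) = 3×3×5 = 45
triangle coeff Δ(1,1,2) = 1/30
Σ_t [0,0]: t=0:+1/1 = 1/1
(3j)²=2/15 [(1 1 2; 0 0 0)], sign=+1
Σ_t [0,0]: t=0:+1/4 = 1/4
(3j)²=1/5 [(1 1 2; -1 -1 2)], sign=+1
⇒ 4πI² = 6/5
I = (+1)√(6/5/(4π)) = 0.30901936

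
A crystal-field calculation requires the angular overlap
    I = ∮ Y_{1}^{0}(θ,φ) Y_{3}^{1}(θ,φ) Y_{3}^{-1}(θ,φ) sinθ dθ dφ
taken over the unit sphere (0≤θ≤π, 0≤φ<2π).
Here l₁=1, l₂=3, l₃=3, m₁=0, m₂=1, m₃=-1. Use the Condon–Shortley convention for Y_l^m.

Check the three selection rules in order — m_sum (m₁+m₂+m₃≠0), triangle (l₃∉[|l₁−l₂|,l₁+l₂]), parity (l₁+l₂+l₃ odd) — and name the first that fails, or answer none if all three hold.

parity

m₁+m₂+m₃ = 0 + 1 − 1 = 0  ✓
triangle: |1−3|=2 ≤ l₃=3 ≤ 1+3=4  ✓
parity: l₁+l₂+l₃ = 7 is odd  ✗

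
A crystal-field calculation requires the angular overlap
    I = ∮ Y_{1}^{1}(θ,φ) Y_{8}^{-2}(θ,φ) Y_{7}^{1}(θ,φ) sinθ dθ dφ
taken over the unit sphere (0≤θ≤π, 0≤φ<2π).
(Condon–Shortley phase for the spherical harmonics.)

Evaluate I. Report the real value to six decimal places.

Rules hold: Σm=0, L=16 even, 7≤7≤9.
N = 3·17·15 = 765
Δ = 2!·0!·14!/17! = 1/2040
Racah Σ t=1..1: t=1:−1/25401600 = -1/25401600
⇒ 3j(1 8 7; 0 0 0)² = 8/255, sgn +1
Racah Σ t=0..0: t=0:+1/58060800 = 1/58060800
⇒ 3j(1 8 7; 1 -2 1)² = 3/136, sgn +1
4πI² = N·(3j₀)²·(3jₘ)² = 9/17
I = +1·√(0.529412/4π) = 0.20525411

0.205254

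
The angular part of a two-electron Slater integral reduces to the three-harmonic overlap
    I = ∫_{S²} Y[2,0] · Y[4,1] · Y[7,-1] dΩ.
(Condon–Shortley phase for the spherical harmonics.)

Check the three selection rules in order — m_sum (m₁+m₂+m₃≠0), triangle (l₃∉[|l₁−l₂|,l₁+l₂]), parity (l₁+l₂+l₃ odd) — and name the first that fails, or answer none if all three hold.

m₁+m₂+m₃ = 0 + 1 − 1 = 0  ✓
triangle: |2−4|=2 ≤ l₃=7 ≤ 2+4=6  ✗
parity: l₁+l₂+l₃ = 13 is odd

triangle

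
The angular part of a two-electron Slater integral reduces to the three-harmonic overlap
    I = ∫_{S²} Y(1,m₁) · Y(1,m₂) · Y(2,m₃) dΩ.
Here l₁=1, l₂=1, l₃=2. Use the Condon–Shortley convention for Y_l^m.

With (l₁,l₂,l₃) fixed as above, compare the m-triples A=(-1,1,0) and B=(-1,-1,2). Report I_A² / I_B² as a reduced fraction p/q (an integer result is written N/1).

Same 1,1,2: normalisation and zero-m 3j drop out of the ratio.
A: Δ: 0! 2! 2! / 5! → 1/30; sum: t=0:+1/4 = 1/4; 3j²(1 1 2; -1 1 0) = Δ·Π!·Σ² = 1/30  (sign +1)
B: Δ: 0! 2! 2! / 5! → 1/30; sum: t=0:+1/4 = 1/4; 3j²(1 1 2; -1 -1 2) = Δ·Π!·Σ² = 1/5  (sign +1)
I_A²/I_B² = (1/30)/(1/5) = 1/6

1/6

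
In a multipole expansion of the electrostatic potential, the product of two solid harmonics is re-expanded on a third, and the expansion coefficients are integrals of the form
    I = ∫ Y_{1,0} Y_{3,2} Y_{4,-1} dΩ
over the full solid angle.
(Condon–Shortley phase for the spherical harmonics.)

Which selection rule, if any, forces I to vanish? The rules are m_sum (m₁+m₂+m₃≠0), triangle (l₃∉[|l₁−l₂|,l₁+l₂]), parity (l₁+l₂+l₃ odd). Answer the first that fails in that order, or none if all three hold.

Σmᵢ = 1  ✗
l₃∈[|l₁−l₂|,l₁+l₂]=[2,4], have l₃=4
Σlᵢ = 8 ⇒ even

m_sum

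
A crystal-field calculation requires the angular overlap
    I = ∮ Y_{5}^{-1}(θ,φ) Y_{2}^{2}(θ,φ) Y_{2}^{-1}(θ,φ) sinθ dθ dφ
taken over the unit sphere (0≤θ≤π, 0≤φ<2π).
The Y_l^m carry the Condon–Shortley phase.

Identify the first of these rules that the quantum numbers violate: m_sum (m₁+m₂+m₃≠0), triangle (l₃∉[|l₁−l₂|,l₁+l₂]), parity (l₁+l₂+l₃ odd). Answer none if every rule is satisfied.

triangle

azimuthal sum: -1 + 2 − 1 = 0  ✓
3 ≤ 2 ≤ 7 (triangle on l)  ✗
L = 5 + 2 + 2 = 9 (odd)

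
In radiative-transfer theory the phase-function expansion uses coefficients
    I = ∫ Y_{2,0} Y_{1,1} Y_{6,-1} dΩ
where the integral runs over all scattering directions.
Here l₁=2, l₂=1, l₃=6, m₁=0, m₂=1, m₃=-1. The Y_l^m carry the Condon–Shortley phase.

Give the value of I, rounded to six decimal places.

0.000000

|2−1|≤6≤2+1 violated ⇒ I = 0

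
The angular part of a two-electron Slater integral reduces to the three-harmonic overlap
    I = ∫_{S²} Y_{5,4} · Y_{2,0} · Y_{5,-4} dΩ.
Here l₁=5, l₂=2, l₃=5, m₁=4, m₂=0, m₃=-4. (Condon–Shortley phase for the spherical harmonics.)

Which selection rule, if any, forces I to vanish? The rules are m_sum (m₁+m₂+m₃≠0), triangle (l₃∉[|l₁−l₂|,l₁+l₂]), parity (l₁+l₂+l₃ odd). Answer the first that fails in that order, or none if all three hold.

none

Σmᵢ = 0  ✓
l₃∈[|l₁−l₂|,l₁+l₂]=[3,7], have l₃=5  ✓
Σlᵢ = 12 ⇒ even  ✓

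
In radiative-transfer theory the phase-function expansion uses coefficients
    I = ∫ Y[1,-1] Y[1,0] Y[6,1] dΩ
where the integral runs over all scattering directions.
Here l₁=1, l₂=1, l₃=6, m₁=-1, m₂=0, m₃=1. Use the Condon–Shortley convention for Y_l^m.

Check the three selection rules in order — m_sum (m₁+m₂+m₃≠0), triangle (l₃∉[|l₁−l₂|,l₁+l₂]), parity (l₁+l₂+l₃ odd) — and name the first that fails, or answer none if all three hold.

azimuthal sum: -1 + 0 + 1 = 0  ✓
0 ≤ 6 ≤ 2 (triangle on l)  ✗
L = 1 + 1 + 6 = 8 (even)

triangle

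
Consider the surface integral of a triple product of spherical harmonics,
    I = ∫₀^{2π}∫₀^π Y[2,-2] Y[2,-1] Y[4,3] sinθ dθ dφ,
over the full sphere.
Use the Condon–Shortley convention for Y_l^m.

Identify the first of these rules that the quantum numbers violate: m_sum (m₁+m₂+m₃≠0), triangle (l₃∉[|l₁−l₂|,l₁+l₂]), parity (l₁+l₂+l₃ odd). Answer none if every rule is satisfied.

m₁+m₂+m₃ = -2 − 1 + 3 = 0  ✓
triangle: |2−2|=0 ≤ l₃=4 ≤ 2+2=4  ✓
parity: l₁+l₂+l₃ = 8 is even  ✓

none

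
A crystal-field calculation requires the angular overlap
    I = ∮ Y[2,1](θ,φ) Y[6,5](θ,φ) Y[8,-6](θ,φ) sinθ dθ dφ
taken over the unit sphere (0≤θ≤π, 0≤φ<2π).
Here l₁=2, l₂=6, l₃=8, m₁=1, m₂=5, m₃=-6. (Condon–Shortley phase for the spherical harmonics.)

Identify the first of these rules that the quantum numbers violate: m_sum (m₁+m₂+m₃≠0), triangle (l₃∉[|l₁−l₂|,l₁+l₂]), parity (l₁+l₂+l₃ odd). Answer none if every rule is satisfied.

none

m₁+m₂+m₃ = 1 + 5 − 6 = 0  ✓
triangle: |2−6|=4 ≤ l₃=8 ≤ 2+6=8  ✓
parity: l₁+l₂+l₃ = 16 is even  ✓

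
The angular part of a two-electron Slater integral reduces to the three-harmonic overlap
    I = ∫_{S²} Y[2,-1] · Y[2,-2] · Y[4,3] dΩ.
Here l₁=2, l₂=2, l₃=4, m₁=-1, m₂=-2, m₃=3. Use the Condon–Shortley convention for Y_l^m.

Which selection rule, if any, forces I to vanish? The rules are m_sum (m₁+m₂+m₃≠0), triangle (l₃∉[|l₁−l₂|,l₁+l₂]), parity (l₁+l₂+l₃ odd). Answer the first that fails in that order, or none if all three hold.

azimuthal sum: -1 − 2 + 3 = 0  ✓
0 ≤ 4 ≤ 4 (triangle on l)  ✓
L = 2 + 2 + 4 = 8 (even)  ✓

none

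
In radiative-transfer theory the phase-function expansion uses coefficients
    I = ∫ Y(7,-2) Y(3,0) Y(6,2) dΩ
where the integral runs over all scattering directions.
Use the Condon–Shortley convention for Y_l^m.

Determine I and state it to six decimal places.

Checks pass: Σm=0; 16 even; l₃=6∈[4,10].
(2·7+1)(2·3+1)(2·6+1) = 1365
Δ: 4! 10! 2! / 17! → 1/2042040
sum: t=1:−1/207360 t=2:+1/57600 t=3:−1/207360 = 1/129600
3j²(7 3 6; 0 0 0) = Δ·Π!·Σ² = 168/12155  (sign +1)
sum: t=1:−1/967680 t=2:+1/120960 t=3:−1/207360 = 1/414720
3j²(7 3 6; -2 0 2) = Δ·Π!·Σ² = 21/4862  (sign +1)
combine: 4πI² = 1365·168/12155·21/4862 = 37044/454597
take √, sign +1: I = 0.08052685

0.080527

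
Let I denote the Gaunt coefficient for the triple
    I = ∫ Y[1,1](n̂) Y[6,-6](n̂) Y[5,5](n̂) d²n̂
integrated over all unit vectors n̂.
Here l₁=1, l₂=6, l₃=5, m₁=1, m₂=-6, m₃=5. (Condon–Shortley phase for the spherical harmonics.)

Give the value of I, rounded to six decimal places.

m-sum 0 ✓  L=12 even ✓  5≤5≤7 ✓
Π(2lᵢ+1) = 3×13×11 = 429
triangle coeff Δ(1,6,5) = 1/858
Σ_t [1,1]: t=1:−1/14400 = -1/14400
(3j)²=6/143 [(1 6 5; 0 0 0)], sign=+1
Σ_t [0,0]: t=0:+1/7257600 = 1/7257600
(3j)²=1/13 [(1 6 5; 1 -6 5)], sign=+1
⇒ 4πI² = 18/13
I = (+1)√(18/13/(4π)) = 0.33194004

0.331940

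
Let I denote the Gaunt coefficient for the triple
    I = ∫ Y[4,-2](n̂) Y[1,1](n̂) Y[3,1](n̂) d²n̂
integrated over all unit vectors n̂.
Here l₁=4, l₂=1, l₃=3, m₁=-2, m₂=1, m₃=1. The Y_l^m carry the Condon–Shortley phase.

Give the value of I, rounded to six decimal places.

0.238414

Rules hold: Σm=0, L=8 even, 3≤3≤5.
N = 9·3·7 = 189
Δ = 2!·6!·0!/9! = 1/252
Racah Σ t=1..1: t=1:−1/36 = -1/36
⇒ 3j(4 1 3; 0 0 0)² = 4/63, sgn +1
Racah Σ t=2..2: t=2:+1/96 = 1/96
⇒ 3j(4 1 3; -2 1 1)² = 5/84, sgn +1
4πI² = N·(3j₀)²·(3jₘ)² = 5/7
I = +1·√(0.714286/4π) = 0.23841361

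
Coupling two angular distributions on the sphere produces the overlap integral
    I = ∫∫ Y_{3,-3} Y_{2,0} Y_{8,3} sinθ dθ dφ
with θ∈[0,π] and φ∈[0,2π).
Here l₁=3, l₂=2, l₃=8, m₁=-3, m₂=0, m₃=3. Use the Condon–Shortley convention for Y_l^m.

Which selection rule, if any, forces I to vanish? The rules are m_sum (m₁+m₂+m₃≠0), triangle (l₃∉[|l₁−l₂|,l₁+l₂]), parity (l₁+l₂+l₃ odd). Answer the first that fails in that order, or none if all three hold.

triangle

Σmᵢ = 0  ✓
l₃∈[|l₁−l₂|,l₁+l₂]=[1,5], have l₃=8  ✗
Σlᵢ = 13 ⇒ odd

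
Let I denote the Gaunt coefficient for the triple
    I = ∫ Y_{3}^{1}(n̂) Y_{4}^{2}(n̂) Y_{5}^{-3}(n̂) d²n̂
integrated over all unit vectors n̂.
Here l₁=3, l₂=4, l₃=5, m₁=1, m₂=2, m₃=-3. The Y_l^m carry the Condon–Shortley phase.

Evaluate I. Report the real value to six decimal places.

Rules hold: Σm=0, L=12 even, 1≤5≤7.
N = 7·9·11 = 693
Δ = 2!·4!·6!/13! = 1/180180
Racah Σ t=0..2: t=0:+1/576 t=1:−1/144 t=2:+1/576 = -1/288
⇒ 3j(3 4 5; 0 0 0)² = 20/1001, sgn +1
Racah Σ t=0..2: t=0:+1/5760 t=1:−1/720 t=2:+1/2304 = -1/1280
⇒ 3j(3 4 5; 1 2 -3)² = 27/1430, sgn -1
4πI² = N·(3j₀)²·(3jₘ)² = 486/1859
I = -1·√(0.261431/4π) = -0.14423595

-0.144236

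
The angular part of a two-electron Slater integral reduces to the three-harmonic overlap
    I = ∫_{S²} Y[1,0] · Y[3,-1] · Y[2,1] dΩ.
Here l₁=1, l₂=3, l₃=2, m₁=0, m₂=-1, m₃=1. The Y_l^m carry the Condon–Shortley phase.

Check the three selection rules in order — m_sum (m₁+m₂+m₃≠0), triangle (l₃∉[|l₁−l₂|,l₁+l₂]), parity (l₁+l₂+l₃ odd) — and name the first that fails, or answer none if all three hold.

none

azimuthal sum: 0 − 1 + 1 = 0  ✓
2 ≤ 2 ≤ 4 (triangle on l)  ✓
L = 1 + 3 + 2 = 6 (even)  ✓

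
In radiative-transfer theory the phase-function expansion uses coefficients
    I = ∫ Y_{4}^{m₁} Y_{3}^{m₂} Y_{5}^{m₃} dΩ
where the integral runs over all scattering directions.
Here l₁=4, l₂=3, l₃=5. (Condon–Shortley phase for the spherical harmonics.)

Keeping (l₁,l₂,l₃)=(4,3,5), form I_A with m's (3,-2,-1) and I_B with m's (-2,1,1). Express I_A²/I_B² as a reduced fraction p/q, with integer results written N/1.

4235/1849

Same 4,3,5: normalisation and zero-m 3j drop out of the ratio.
A: Δ: 2! 6! 4! / 13! → 1/180180; sum: t=0:+1/1440 t=1:−1/17280 = 11/17280; 3j²(4 3 5; 3 -2 -1) = Δ·Π!·Σ² = 11/468  (sign +1)
B: Δ: 2! 6! 4! / 13! → 1/180180; sum: t=0:+1/34560 t=1:−1/720 t=2:+1/384 = 43/34560; 3j²(4 3 5; -2 1 1) = Δ·Π!·Σ² = 1849/180180  (sign +1)
I_A²/I_B² = (11/468)/(1849/180180) = 4235/1849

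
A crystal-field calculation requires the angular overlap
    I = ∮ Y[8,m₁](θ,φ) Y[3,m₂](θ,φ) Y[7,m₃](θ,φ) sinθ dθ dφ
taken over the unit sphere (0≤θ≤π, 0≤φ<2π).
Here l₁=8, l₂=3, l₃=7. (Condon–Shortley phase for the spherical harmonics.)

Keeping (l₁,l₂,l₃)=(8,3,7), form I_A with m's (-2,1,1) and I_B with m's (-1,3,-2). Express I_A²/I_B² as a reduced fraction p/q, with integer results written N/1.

l's match ⇒ only the (l;m) 3-j factors differ between A and B.
A: triangle coeff Δ(8,3,7) = 1/5290740; Σ_t [2,4]: t=2:+1/7741440 t=3:−1/3628800 t=4:+1/24883200 = -37/348364800; (3j)²=1369/176358 [(8 3 7; -2 1 1)], sign=-1
B: triangle coeff Δ(8,3,7) = 1/5290740; Σ_t [4,4]: t=4:+1/29030400 = 1/29030400; (3j)²=54/4199 [(8 3 7; -1 3 -2)], sign=-1
I_A²/I_B² = (1369/176358)/(54/4199) = 1369/2268

1369/2268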